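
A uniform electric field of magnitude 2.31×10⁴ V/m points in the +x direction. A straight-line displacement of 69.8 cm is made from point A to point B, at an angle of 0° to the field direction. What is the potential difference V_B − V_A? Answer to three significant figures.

-1.61×10⁴ V

Only the component of displacement along E changes the potential: ΔV = −E·d·cosθ.
ΔV = −(2.31×10⁴ V/m)(0.698 m)cos0° = -1.61×10⁴ V.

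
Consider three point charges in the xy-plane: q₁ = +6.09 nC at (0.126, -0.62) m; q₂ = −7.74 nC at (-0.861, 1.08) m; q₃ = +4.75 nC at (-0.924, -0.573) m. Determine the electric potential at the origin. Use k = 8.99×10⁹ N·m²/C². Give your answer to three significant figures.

75.4 V

Electric potential is a scalar, so the contributions from each charge add algebraically: V = Σ kqᵢ/rᵢ.
Distances from the field point to each charge: r₁ = 0.633 m, r₂ = 1.38 m, r₃ = 1.09 m.
V = k[(6.09×10⁻⁹)/(0.633) + (-7.74×10⁻⁹)/(1.38) + (4.75×10⁻⁹)/(1.09)] = 75.4 V.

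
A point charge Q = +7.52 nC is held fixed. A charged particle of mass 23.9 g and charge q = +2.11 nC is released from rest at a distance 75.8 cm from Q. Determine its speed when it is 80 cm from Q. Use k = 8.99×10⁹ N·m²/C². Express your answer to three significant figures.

9.09×10⁻⁴ m/s

Only the electrostatic force acts, so mechanical energy is conserved: ½mv² = U₁ − U₂ = kQq(1/r₁ − 1/r₂).
U₁ − U₂ = (8.99×10⁹ N·m²/C²)(7.52×10⁻⁹ C)(2.11×10⁻⁹ C)(1/0.758 − 1/0.800) = 9.88×10⁻⁹ J.
v = √(2·9.88×10⁻⁹/0.0239) = 9.09×10⁻⁴ m/s.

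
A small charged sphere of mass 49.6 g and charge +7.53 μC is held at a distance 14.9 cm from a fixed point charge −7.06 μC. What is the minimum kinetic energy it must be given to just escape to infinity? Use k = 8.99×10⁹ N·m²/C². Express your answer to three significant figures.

To just escape, total mechanical energy must reach zero at infinity: ½mv²_min + U = 0, so ½mv²_min = −U = |kQq|/r.
|U| = |kQq|/r = (8.99×10⁹ N·m²/C²)(7.06×10⁻⁶)(7.53×10⁻⁶)/(0.149) = 3.21 J.

3.21 J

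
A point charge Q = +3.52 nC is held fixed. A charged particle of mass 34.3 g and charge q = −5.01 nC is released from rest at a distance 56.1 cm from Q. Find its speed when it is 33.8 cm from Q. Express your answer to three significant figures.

Only the electrostatic force acts, so mechanical energy is conserved: ½mv² = U₁ − U₂ = kQq(1/r₁ − 1/r₂).
U₁ − U₂ = (8.99×10⁹ N·m²/C²)(3.52×10⁻⁹ C)(-5.01×10⁻⁹ C)(1/0.561 − 1/0.338) = 1.86×10⁻⁷ J.
v = √(2·1.86×10⁻⁷/0.0343) = 3.30×10⁻³ m/s.

3.30×10⁻³ m/s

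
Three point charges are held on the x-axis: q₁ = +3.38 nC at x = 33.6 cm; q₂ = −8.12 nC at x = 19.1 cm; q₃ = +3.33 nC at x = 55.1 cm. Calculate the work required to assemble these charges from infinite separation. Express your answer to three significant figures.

The assembly work is the sum of pairwise potential energies, U = Σ_{i<j} kqᵢqⱼ/rᵢⱼ.
Pair separations: r₁₂ = 0.145 m, r₁₃ = 0.215 m, r₂₃ = 0.360 m.
U = (-1.70×10⁻⁶) + (4.71×10⁻⁷) + (-6.75×10⁻⁷) = -1.91×10⁻⁶ J.

-1.91×10⁻⁶ J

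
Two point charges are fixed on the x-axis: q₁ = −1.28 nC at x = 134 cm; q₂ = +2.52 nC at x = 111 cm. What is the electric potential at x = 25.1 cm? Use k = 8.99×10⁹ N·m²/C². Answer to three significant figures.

Electric potential is a scalar, so the contributions from each charge add algebraically: V = Σ kqᵢ/rᵢ.
Distances from the field point to each charge: r₁ = 1.09 m, r₂ = 0.859 m.
V = k[(-1.28×10⁻⁹)/(1.09) + (2.52×10⁻⁹)/(0.859)] = 15.8 V.

15.8 V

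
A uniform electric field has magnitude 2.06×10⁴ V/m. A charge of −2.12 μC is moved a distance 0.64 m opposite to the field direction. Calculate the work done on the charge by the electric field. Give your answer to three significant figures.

The potential change for a displacement 0.64 m opposite to the field direction is ΔV = +Ed = 1.32×10⁴ V.
W_field = −qΔV = 0.0280 J.

0.0280 J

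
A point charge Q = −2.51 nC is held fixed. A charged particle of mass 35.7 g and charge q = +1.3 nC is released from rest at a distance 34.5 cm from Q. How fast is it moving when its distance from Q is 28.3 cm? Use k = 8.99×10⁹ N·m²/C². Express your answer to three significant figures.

1.02×10⁻³ m/s

Only the electrostatic force acts, so mechanical energy is conserved: ½mv² = U₁ − U₂ = kQq(1/r₁ − 1/r₂).
U₁ − U₂ = (8.99×10⁹ N·m²/C²)(-2.51×10⁻⁹ C)(1.30×10⁻⁹ C)(1/0.345 − 1/0.283) = 1.86×10⁻⁸ J.
v = √(2·1.86×10⁻⁸/0.0357) = 1.02×10⁻³ m/s.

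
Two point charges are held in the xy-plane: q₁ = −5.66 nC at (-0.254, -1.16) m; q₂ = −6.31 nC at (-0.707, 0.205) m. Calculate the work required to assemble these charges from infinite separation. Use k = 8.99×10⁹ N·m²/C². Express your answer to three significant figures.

2.23×10⁻⁷ J

The work to assemble the configuration equals its total potential energy, U = Σ kqᵢqⱼ/rᵢⱼ over all pairs.
Pair separations: r₁₂ = 1.44 m.
U = (2.23×10⁻⁷) = 2.23×10⁻⁷ J.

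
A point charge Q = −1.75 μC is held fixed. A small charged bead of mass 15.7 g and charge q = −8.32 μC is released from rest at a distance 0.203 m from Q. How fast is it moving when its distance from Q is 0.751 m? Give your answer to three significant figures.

Only the electrostatic force acts, so mechanical energy is conserved: ½mv² = U₁ − U₂ = kQq(1/r₁ − 1/r₂).
U₁ − U₂ = (8.99×10⁹ N·m²/C²)(-1.75×10⁻⁶ C)(-8.32×10⁻⁶ C)(1/0.203 − 1/0.751) = 0.471 J.
v = √(2·0.471/0.0157) = 7.74 m/s.

7.74 m/s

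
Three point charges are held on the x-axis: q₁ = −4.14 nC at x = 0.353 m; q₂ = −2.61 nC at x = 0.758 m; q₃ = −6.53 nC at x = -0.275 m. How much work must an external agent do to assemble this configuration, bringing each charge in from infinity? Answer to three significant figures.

The assembly work is the sum of pairwise potential energies, U = Σ_{i<j} kqᵢqⱼ/rᵢⱼ.
Pair separations: r₁₂ = 0.405 m, r₁₃ = 0.628 m, r₂₃ = 1.03 m.
U = (2.40×10⁻⁷) + (3.87×10⁻⁷) + (1.48×10⁻⁷) = 7.75×10⁻⁷ J.

7.75×10⁻⁷ J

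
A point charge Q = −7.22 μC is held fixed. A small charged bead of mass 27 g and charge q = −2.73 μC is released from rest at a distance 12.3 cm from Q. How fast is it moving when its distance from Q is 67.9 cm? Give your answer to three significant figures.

Only the electrostatic force acts, so mechanical energy is conserved: ½mv² = U₁ − U₂ = kQq(1/r₁ − 1/r₂).
U₁ − U₂ = (8.99×10⁹ N·m²/C²)(-7.22×10⁻⁶ C)(-2.73×10⁻⁶ C)(1/0.123 − 1/0.679) = 1.18 J.
v = √(2·1.18/0.0270) = 9.35 m/s.

9.35 m/s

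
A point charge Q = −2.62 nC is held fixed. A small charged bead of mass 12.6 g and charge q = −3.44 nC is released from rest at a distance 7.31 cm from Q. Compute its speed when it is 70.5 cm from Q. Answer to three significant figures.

Only the electrostatic force acts, so mechanical energy is conserved: ½mv² = U₁ − U₂ = kQq(1/r₁ − 1/r₂).
U₁ − U₂ = (8.99×10⁹ N·m²/C²)(-2.62×10⁻⁹ C)(-3.44×10⁻⁹ C)(1/0.0731 − 1/0.705) = 9.93×10⁻⁷ J.
v = √(2·9.93×10⁻⁷/0.0126) = 0.0126 m/s.

0.0126 m/s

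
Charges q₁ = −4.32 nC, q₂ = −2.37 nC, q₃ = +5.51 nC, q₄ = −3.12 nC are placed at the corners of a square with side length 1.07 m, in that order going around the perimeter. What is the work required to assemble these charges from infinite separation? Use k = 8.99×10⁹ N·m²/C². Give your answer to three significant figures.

-1.52×10⁻⁷ J

The work to assemble the configuration equals its total potential energy, U = Σ kqᵢqⱼ/rᵢⱼ over all pairs.
The four side pairs have separation 1.07 m and the two diagonal pairs 1.51 m.
Summing all 6 pair terms gives U = -1.52×10⁻⁷ J.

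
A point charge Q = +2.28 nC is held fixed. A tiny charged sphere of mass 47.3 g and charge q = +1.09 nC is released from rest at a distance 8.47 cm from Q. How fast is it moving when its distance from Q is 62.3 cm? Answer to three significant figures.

3.10×10⁻³ m/s

Only the electrostatic force acts, so mechanical energy is conserved: ½mv² = U₁ − U₂ = kQq(1/r₁ − 1/r₂).
U₁ − U₂ = (8.99×10⁹ N·m²/C²)(2.28×10⁻⁹ C)(1.09×10⁻⁹ C)(1/0.0847 − 1/0.623) = 2.28×10⁻⁷ J.
v = √(2·2.28×10⁻⁷/0.0473) = 3.10×10⁻³ m/s.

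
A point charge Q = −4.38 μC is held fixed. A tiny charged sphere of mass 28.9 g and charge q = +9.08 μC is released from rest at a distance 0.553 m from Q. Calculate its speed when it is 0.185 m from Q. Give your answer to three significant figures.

Only the electrostatic force acts, so mechanical energy is conserved: ½mv² = U₁ − U₂ = kQq(1/r₁ − 1/r₂).
U₁ − U₂ = (8.99×10⁹ N·m²/C²)(-4.38×10⁻⁶ C)(9.08×10⁻⁶ C)(1/0.553 − 1/0.185) = 1.29 J.
v = √(2·1.29/0.0289) = 9.43 m/s.

9.43 m/s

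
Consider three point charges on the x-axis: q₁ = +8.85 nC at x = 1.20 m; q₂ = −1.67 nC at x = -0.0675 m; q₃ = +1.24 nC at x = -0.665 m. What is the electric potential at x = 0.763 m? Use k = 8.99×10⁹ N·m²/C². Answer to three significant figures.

The total potential is the scalar sum of each charge's contribution, V = Σ kqᵢ/rᵢ.
Distances from the field point to each charge: r₁ = 0.437 m, r₂ = 0.831 m, r₃ = 1.43 m.
V = k[(8.85×10⁻⁹)/(0.437) + (-1.67×10⁻⁹)/(0.831) + (1.24×10⁻⁹)/(1.43)] = 172 V.

172 V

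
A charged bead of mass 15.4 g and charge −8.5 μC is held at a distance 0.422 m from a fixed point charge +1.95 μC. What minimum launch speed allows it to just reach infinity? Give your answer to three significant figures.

To just escape, total mechanical energy must reach zero at infinity: ½mv²_min + U = 0, so ½mv²_min = −U = |kQq|/r.
|U| = |kQq|/r = (8.99×10⁹ N·m²/C²)(1.95×10⁻⁶)(8.50×10⁻⁶)/(0.422) = 0.353 J.
v_min = √(2|U|/m) = √(2·0.353/0.0154) = 6.77 m/s.

6.77 m/s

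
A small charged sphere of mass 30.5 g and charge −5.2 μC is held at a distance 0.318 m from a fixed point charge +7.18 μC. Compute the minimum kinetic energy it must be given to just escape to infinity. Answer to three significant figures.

To just escape, total mechanical energy must reach zero at infinity: ½mv²_min + U = 0, so ½mv²_min = −U = |kQq|/r.
|U| = |kQq|/r = (8.99×10⁹ N·m²/C²)(7.18×10⁻⁶)(5.20×10⁻⁶)/(0.318) = 1.06 J.

1.06 J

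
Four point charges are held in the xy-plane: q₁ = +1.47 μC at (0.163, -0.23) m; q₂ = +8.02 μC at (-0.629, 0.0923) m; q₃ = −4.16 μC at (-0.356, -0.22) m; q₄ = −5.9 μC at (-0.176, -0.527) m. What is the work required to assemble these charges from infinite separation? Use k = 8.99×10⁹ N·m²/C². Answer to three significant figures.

The assembly work is the sum of pairwise potential energies, U = Σ_{i<j} kqᵢqⱼ/rᵢⱼ.
Pair separations: r₁₂ = 0.855 m, r₁₃ = 0.519 m, r₁₄ = 0.451 m, r₂₃ = 0.415 m, r₂₄ = 0.767 m, r₃₄ = 0.356 m.
Summing all 6 pair terms gives U = -0.812 J.

-0.812 J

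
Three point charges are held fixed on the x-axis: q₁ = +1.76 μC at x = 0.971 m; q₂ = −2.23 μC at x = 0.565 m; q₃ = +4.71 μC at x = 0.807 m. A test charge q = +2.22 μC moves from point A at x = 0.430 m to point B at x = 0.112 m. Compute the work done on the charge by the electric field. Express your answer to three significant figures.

The work done by the electric force is W_field = −ΔU = −q(V_B − V_A) = q(V_A − V_B).
At A: distances to the source charges are 0.541 m, 0.135 m, 0.377 m; V_A = Σ kqᵢ/rᵢ = -6940 V.
At B: distances to the source charges are 0.859 m, 0.453 m, 0.695 m; V_B = Σ kqᵢ/rᵢ = 3.51×10⁴ V.
ΔV = V_B − V_A = 4.20×10⁴ V.
W_field = −qΔV = −(2.22×10⁻⁶ C)(4.20×10⁴ V) = -0.0933 J.

-0.0933 J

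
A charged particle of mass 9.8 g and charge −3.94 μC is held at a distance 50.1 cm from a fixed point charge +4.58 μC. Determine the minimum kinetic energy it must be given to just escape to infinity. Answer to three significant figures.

0.324 J

To just escape, total mechanical energy must reach zero at infinity: ½mv²_min + U = 0, so ½mv²_min = −U = |kQq|/r.
|U| = |kQq|/r = (8.99×10⁹ N·m²/C²)(4.58×10⁻⁶)(3.94×10⁻⁶)/(0.501) = 0.324 J.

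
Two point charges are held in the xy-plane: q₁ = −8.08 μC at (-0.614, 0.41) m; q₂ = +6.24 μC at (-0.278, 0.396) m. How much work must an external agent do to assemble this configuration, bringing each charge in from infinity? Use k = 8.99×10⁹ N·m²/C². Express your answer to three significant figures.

The work to assemble the configuration equals its total potential energy, U = Σ kqᵢqⱼ/rᵢⱼ over all pairs.
Pair separations: r₁₂ = 0.336 m.
U = (-1.35) = -1.35 J.

-1.35 J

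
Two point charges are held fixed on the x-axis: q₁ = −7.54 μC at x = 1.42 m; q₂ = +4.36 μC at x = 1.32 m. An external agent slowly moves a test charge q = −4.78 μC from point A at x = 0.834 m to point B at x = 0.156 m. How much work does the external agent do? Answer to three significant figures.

-0.0720 J

For quasistatic motion the external work equals the change in potential energy: W_ext = qΔV = q(V_B − V_A).
At A: distances to the source charges are 0.586 m, 0.486 m; V_A = Σ kqᵢ/rᵢ = -3.50×10⁴ V.
At B: distances to the source charges are 1.26 m, 1.16 m; V_B = Σ kqᵢ/rᵢ = -2.00×10⁴ V.
ΔV = V_B − V_A = 1.51×10⁴ V.
W_ext = qΔV = (-4.78×10⁻⁶ C)(1.51×10⁴ V) = -0.0720 J.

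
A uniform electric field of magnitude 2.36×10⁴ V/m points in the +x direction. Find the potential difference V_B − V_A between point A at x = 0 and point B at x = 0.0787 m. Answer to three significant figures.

-1860 V

In a uniform field, potential decreases in the direction of E: V_B − V_A = −E·Δx.
V_B − V_A = −(2.36×10⁴ V/m)(0.0787 m) = -1860 V.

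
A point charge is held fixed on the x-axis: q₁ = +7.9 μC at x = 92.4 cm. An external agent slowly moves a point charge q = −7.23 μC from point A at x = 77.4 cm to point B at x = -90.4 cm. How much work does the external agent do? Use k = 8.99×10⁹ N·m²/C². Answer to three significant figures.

3.14 J

For quasistatic motion the external work equals the change in potential energy: W_ext = qΔV = q(V_B − V_A).
At A: distance to the source charge is 0.150 m; V_A = kq₁/r = 4.73×10⁵ V.
At B: distance to the source charge is 1.83 m; V_B = kq₁/r = 3.89×10⁴ V.
ΔV = V_B − V_A = -4.35×10⁵ V.
W_ext = qΔV = (-7.23×10⁻⁶ C)(-4.35×10⁵ V) = 3.14 J.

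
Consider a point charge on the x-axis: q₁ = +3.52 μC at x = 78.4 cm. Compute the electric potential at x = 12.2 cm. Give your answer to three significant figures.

4.78×10⁴ V

The total potential is the scalar sum of each charge's contribution, V = Σ kqᵢ/rᵢ.
V = k[(3.52×10⁻⁶)/(0.662)] = 4.78×10⁴ V.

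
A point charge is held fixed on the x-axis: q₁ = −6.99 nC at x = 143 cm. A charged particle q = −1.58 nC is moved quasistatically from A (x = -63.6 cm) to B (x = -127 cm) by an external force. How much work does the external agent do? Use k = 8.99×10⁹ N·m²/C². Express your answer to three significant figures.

For quasistatic motion the external work equals the change in potential energy: W_ext = qΔV = q(V_B − V_A).
At A: distance to the source charge is 2.07 m; V_A = kq₁/r = -30.4 V.
At B: distance to the source charge is 2.70 m; V_B = kq₁/r = -23.3 V.
ΔV = V_B − V_A = 7.14 V.
W_ext = qΔV = (-1.58×10⁻⁹ C)(7.14 V) = -1.13×10⁻⁸ J.

-1.13×10⁻⁸ J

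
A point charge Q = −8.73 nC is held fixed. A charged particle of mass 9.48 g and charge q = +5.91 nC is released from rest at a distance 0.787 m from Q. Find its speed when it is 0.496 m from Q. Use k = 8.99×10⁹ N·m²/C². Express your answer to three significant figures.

Only the electrostatic force acts, so mechanical energy is conserved: ½mv² = U₁ − U₂ = kQq(1/r₁ − 1/r₂).
U₁ − U₂ = (8.99×10⁹ N·m²/C²)(-8.73×10⁻⁹ C)(5.91×10⁻⁹ C)(1/0.787 − 1/0.496) = 3.46×10⁻⁷ J.
v = √(2·3.46×10⁻⁷/9.48×10⁻³) = 8.54×10⁻³ m/s.

8.54×10⁻³ m/s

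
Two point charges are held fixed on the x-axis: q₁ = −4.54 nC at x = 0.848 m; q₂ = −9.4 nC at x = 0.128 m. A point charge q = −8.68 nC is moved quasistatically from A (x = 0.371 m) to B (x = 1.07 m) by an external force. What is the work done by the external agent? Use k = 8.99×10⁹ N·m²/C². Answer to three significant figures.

For quasistatic motion the external work equals the change in potential energy: W_ext = qΔV = q(V_B − V_A).
At A: distances to the source charges are 0.477 m, 0.243 m; V_A = Σ kqᵢ/rᵢ = -433 V.
At B: distances to the source charges are 0.222 m, 0.942 m; V_B = Σ kqᵢ/rᵢ = -274 V.
ΔV = V_B − V_A = 160 V.
W_ext = qΔV = (-8.68×10⁻⁹ C)(160 V) = -1.39×10⁻⁶ J.

-1.39×10⁻⁶ J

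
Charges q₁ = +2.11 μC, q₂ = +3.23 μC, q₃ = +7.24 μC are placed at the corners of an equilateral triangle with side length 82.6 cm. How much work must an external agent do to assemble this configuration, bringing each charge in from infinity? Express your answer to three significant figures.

The work to assemble the configuration equals its total potential energy, U = Σ kqᵢqⱼ/rᵢⱼ over all pairs.
All three pair separations equal the side length, 0.826 m.
U = (0.0742) + (0.166) + (0.255) = 0.495 J.

0.495 J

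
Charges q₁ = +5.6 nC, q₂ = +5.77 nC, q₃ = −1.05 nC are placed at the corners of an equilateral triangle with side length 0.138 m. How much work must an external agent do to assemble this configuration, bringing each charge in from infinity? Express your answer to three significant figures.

1.33×10⁻⁶ J

The assembly work is the sum of pairwise potential energies, U = Σ_{i<j} kqᵢqⱼ/rᵢⱼ.
All three pair separations equal the side length, 0.138 m.
U = (2.10×10⁻⁶) + (-3.83×10⁻⁷) + (-3.95×10⁻⁷) = 1.33×10⁻⁶ J.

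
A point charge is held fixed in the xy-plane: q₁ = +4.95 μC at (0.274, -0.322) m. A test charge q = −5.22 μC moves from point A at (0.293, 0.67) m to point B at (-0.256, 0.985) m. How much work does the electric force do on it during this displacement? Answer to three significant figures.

-0.0694 J

The work done by the electric force is W_field = −ΔU = −q(V_B − V_A) = q(V_A − V_B).
At A: distance to the source charge is 0.992 m; V_A = kq₁/r = 4.49×10⁴ V.
At B: distance to the source charge is 1.41 m; V_B = kq₁/r = 3.16×10⁴ V.
ΔV = V_B − V_A = -1.33×10⁴ V.
W_field = −qΔV = −(-5.22×10⁻⁶ C)(-1.33×10⁴ V) = -0.0694 J.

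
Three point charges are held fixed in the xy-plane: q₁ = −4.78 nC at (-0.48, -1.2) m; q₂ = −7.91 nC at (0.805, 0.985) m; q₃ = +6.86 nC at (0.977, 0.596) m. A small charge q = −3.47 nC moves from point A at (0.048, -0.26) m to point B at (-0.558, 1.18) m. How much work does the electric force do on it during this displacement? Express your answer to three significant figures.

The work done by the electric force is W_field = −ΔU = −q(V_B − V_A) = q(V_A − V_B).
At A: distances to the source charges are 1.08 m, 1.46 m, 1.26 m; V_A = Σ kqᵢ/rᵢ = -39.8 V.
At B: distances to the source charges are 2.38 m, 1.38 m, 1.64 m; V_B = Σ kqᵢ/rᵢ = -32.1 V.
ΔV = V_B − V_A = 7.70 V.
W_field = −qΔV = −(-3.47×10⁻⁹ C)(7.70 V) = 2.67×10⁻⁸ J.

2.67×10⁻⁸ J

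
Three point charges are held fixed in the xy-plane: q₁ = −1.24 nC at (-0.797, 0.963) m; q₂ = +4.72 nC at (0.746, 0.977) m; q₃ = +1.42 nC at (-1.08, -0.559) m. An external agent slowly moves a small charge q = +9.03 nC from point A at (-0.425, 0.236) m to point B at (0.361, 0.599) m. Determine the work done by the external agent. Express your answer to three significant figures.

4.24×10⁻⁷ J

For quasistatic motion the external work equals the change in potential energy: W_ext = qΔV = q(V_B − V_A).
At A: distances to the source charges are 0.817 m, 1.39 m, 1.03 m; V_A = Σ kqᵢ/rᵢ = 29.4 V.
At B: distances to the source charges are 1.21 m, 0.540 m, 1.85 m; V_B = Σ kqᵢ/rᵢ = 76.4 V.
ΔV = V_B − V_A = 47.0 V.
W_ext = qΔV = (9.03×10⁻⁹ C)(47.0 V) = 4.24×10⁻⁷ J.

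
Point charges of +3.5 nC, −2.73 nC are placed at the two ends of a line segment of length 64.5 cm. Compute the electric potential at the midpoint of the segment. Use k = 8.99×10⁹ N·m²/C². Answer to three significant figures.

21.5 V

Electric potential is a scalar, so the contributions from each charge add algebraically: V = Σ kqᵢ/rᵢ.
Each charge is 0.323 m from the midpoint.
V = k[(3.50×10⁻⁹)/(0.323) + (-2.73×10⁻⁹)/(0.323)] = 21.5 V.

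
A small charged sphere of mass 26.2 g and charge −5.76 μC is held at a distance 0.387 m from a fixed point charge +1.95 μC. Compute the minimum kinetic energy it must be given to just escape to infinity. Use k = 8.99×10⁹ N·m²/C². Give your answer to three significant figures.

0.261 J

To just escape, total mechanical energy must reach zero at infinity: ½mv²_min + U = 0, so ½mv²_min = −U = |kQq|/r.
|U| = |kQq|/r = (8.99×10⁹ N·m²/C²)(1.95×10⁻⁶)(5.76×10⁻⁶)/(0.387) = 0.261 J.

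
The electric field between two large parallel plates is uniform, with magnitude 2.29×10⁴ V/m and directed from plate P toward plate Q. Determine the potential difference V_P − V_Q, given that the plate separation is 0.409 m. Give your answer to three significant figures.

In a uniform field, potential decreases in the direction of E: ΔV = −E·d for a displacement d parallel to E.
Going from Q to P is a displacement of 0.409 m opposite to the field, so V_P − V_Q = +Ed = 9370 V.

9370 V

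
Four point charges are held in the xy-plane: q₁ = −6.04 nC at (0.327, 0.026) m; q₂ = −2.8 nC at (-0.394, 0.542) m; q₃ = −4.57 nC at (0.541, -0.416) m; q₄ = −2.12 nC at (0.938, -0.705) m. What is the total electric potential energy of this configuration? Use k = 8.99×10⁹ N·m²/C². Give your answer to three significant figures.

1.09×10⁻⁶ J

The assembly work is the sum of pairwise potential energies, U = Σ_{i<j} kqᵢqⱼ/rᵢⱼ.
Pair separations: r₁₂ = 0.887 m, r₁₃ = 0.491 m, r₁₄ = 0.953 m, r₂₃ = 1.34 m, r₂₄ = 1.82 m, r₃₄ = 0.491 m.
Summing all 6 pair terms gives U = 1.09×10⁻⁶ J.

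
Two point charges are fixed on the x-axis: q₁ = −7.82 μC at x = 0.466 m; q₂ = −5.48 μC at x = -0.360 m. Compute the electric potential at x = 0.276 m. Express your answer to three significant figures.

Electric potential is a scalar, so the contributions from each charge add algebraically: V = Σ kqᵢ/rᵢ.
Distances from the field point to each charge: r₁ = 0.190 m, r₂ = 0.636 m.
V = k[(-7.82×10⁻⁶)/(0.190) + (-5.48×10⁻⁶)/(0.636)] = -4.47×10⁵ V.

-4.47×10⁵ V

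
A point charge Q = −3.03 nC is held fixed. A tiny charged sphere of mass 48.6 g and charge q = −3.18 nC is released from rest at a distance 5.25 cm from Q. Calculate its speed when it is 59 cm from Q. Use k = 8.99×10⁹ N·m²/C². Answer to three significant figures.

Only the electrostatic force acts, so mechanical energy is conserved: ½mv² = U₁ − U₂ = kQq(1/r₁ − 1/r₂).
U₁ − U₂ = (8.99×10⁹ N·m²/C²)(-3.03×10⁻⁹ C)(-3.18×10⁻⁹ C)(1/0.0525 − 1/0.590) = 1.50×10⁻⁶ J.
v = √(2·1.50×10⁻⁶/0.0486) = 7.86×10⁻³ m/s.

7.86×10⁻³ m/s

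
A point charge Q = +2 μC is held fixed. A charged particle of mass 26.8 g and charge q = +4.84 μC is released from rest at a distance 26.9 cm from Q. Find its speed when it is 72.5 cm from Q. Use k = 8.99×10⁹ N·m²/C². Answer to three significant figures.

3.90 m/s

Only the electrostatic force acts, so mechanical energy is conserved: ½mv² = U₁ − U₂ = kQq(1/r₁ − 1/r₂).
U₁ − U₂ = (8.99×10⁹ N·m²/C²)(2.00×10⁻⁶ C)(4.84×10⁻⁶ C)(1/0.269 − 1/0.725) = 0.203 J.
v = √(2·0.203/0.0268) = 3.90 m/s.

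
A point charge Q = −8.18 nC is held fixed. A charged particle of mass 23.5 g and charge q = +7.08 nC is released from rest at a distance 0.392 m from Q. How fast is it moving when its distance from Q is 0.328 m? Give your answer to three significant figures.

4.70×10⁻³ m/s

Only the electrostatic force acts, so mechanical energy is conserved: ½mv² = U₁ − U₂ = kQq(1/r₁ − 1/r₂).
U₁ − U₂ = (8.99×10⁹ N·m²/C²)(-8.18×10⁻⁹ C)(7.08×10⁻⁹ C)(1/0.392 − 1/0.328) = 2.59×10⁻⁷ J.
v = √(2·2.59×10⁻⁷/0.0235) = 4.70×10⁻³ m/s.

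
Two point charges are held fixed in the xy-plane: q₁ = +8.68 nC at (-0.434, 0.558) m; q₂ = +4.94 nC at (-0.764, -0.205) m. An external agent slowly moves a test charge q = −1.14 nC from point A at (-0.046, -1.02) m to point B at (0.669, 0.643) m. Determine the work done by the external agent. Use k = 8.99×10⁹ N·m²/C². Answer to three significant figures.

-9.46×10⁻⁹ J

For quasistatic motion the external work equals the change in potential energy: W_ext = qΔV = q(V_B − V_A).
At A: distances to the source charges are 1.63 m, 1.09 m; V_A = Σ kqᵢ/rᵢ = 88.9 V.
At B: distances to the source charges are 1.11 m, 1.67 m; V_B = Σ kqᵢ/rᵢ = 97.2 V.
ΔV = V_B − V_A = 8.30 V.
W_ext = qΔV = (-1.14×10⁻⁹ C)(8.30 V) = -9.46×10⁻⁹ J.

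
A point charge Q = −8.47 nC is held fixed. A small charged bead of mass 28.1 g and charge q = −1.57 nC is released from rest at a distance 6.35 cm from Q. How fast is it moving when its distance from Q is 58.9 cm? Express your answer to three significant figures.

Only the electrostatic force acts, so mechanical energy is conserved: ½mv² = U₁ − U₂ = kQq(1/r₁ − 1/r₂).
U₁ − U₂ = (8.99×10⁹ N·m²/C²)(-8.47×10⁻⁹ C)(-1.57×10⁻⁹ C)(1/0.0635 − 1/0.589) = 1.68×10⁻⁶ J.
v = √(2·1.68×10⁻⁶/0.0281) = 0.0109 m/s.

0.0109 m/s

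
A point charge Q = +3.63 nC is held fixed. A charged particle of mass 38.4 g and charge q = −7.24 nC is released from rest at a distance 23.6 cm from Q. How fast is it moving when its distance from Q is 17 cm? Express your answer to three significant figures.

4.50×10⁻³ m/s

Only the electrostatic force acts, so mechanical energy is conserved: ½mv² = U₁ − U₂ = kQq(1/r₁ − 1/r₂).
U₁ − U₂ = (8.99×10⁹ N·m²/C²)(3.63×10⁻⁹ C)(-7.24×10⁻⁹ C)(1/0.236 − 1/0.170) = 3.89×10⁻⁷ J.
v = √(2·3.89×10⁻⁷/0.0384) = 4.50×10⁻³ m/s.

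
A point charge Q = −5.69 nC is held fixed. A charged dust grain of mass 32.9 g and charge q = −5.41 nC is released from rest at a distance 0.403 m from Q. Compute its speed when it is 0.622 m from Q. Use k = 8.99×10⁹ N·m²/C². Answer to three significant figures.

Only the electrostatic force acts, so mechanical energy is conserved: ½mv² = U₁ − U₂ = kQq(1/r₁ − 1/r₂).
U₁ − U₂ = (8.99×10⁹ N·m²/C²)(-5.69×10⁻⁹ C)(-5.41×10⁻⁹ C)(1/0.403 − 1/0.622) = 2.42×10⁻⁷ J.
v = √(2·2.42×10⁻⁷/0.0329) = 3.83×10⁻³ m/s.

3.83×10⁻³ m/s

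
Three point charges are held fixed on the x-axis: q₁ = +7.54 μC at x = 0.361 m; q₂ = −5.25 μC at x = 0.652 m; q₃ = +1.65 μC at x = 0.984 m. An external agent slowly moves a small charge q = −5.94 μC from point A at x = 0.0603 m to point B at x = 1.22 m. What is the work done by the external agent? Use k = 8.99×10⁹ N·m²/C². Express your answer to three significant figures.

0.612 J

For quasistatic motion the external work equals the change in potential energy: W_ext = qΔV = q(V_B − V_A).
At A: distances to the source charges are 0.301 m, 0.592 m, 0.924 m; V_A = Σ kqᵢ/rᵢ = 1.62×10⁵ V.
At B: distances to the source charges are 0.859 m, 0.568 m, 0.236 m; V_B = Σ kqᵢ/rᵢ = 5.87×10⁴ V.
ΔV = V_B − V_A = -1.03×10⁵ V.
W_ext = qΔV = (-5.94×10⁻⁶ C)(-1.03×10⁵ V) = 0.612 J.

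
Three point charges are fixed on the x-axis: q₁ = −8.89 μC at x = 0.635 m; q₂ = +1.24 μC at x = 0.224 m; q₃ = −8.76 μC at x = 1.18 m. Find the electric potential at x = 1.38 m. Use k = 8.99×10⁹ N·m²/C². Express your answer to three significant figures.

-4.91×10⁵ V

Electric potential is a scalar, so the contributions from each charge add algebraically: V = Σ kqᵢ/rᵢ.
Distances from the field point to each charge: r₁ = 0.745 m, r₂ = 1.16 m, r₃ = 0.200 m.
V = k[(-8.89×10⁻⁶)/(0.745) + (1.24×10⁻⁶)/(1.16) + (-8.76×10⁻⁶)/(0.200)] = -4.91×10⁵ V.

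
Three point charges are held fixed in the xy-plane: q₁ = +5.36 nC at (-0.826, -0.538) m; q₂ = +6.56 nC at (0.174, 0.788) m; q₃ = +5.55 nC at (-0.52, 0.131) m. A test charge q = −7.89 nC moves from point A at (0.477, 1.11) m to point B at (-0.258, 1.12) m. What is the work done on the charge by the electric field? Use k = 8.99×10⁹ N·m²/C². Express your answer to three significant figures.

The work done by the electric force is W_field = −ΔU = −q(V_B − V_A) = q(V_A − V_B).
At A: distances to the source charges are 2.10 m, 0.442 m, 1.40 m; V_A = Σ kqᵢ/rᵢ = 192 V.
At B: distances to the source charges are 1.75 m, 0.545 m, 1.02 m; V_B = Σ kqᵢ/rᵢ = 185 V.
ΔV = V_B − V_A = -7.52 V.
W_field = −qΔV = −(-7.89×10⁻⁹ C)(-7.52 V) = -5.94×10⁻⁸ J.

-5.94×10⁻⁸ J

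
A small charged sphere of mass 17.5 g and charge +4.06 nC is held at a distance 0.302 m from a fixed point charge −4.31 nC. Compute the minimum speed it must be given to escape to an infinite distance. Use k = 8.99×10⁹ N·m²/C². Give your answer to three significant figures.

7.72×10⁻³ m/s

To just escape, total mechanical energy must reach zero at infinity: ½mv²_min + U = 0, so ½mv²_min = −U = |kQq|/r.
|U| = |kQq|/r = (8.99×10⁹ N·m²/C²)(4.31×10⁻⁹)(4.06×10⁻⁹)/(0.302) = 5.21×10⁻⁷ J.
v_min = √(2|U|/m) = √(2·5.21×10⁻⁷/0.0175) = 7.72×10⁻³ m/s.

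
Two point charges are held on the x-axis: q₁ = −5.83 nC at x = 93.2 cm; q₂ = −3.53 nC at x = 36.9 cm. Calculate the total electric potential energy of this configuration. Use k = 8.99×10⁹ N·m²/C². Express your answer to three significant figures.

The work to assemble the configuration equals its total potential energy, U = Σ kqᵢqⱼ/rᵢⱼ over all pairs.
Pair separations: r₁₂ = 0.563 m.
U = (3.29×10⁻⁷) = 3.29×10⁻⁷ J.

3.29×10⁻⁷ J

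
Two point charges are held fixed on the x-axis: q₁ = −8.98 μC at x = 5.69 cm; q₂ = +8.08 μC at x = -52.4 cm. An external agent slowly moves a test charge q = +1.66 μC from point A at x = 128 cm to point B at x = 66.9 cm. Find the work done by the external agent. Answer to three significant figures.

-0.0751 J

For quasistatic motion the external work equals the change in potential energy: W_ext = qΔV = q(V_B − V_A).
At A: distances to the source charges are 1.22 m, 1.80 m; V_A = Σ kqᵢ/rᵢ = -2.57×10⁴ V.
At B: distances to the source charges are 0.612 m, 1.19 m; V_B = Σ kqᵢ/rᵢ = -7.10×10⁴ V.
ΔV = V_B − V_A = -4.53×10⁴ V.
W_ext = qΔV = (1.66×10⁻⁶ C)(-4.53×10⁴ V) = -0.0751 J.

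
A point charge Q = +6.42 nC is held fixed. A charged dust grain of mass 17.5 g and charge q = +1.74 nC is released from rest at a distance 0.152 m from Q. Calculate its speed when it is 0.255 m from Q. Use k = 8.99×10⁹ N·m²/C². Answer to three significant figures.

Only the electrostatic force acts, so mechanical energy is conserved: ½mv² = U₁ − U₂ = kQq(1/r₁ − 1/r₂).
U₁ − U₂ = (8.99×10⁹ N·m²/C²)(6.42×10⁻⁹ C)(1.74×10⁻⁹ C)(1/0.152 − 1/0.255) = 2.67×10⁻⁷ J.
v = √(2·2.67×10⁻⁷/0.0175) = 5.52×10⁻³ m/s.

5.52×10⁻³ m/s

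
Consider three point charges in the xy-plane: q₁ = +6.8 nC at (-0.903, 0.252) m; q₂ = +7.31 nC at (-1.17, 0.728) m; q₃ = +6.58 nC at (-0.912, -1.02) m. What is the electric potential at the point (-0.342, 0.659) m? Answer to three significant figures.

201 V

Electric potential is a scalar, so the contributions from each charge add algebraically: V = Σ kqᵢ/rᵢ.
Distances from the field point to each charge: r₁ = 0.693 m, r₂ = 0.831 m, r₃ = 1.77 m.
V = k[(6.80×10⁻⁹)/(0.693) + (7.31×10⁻⁹)/(0.831) + (6.58×10⁻⁹)/(1.77)] = 201 V.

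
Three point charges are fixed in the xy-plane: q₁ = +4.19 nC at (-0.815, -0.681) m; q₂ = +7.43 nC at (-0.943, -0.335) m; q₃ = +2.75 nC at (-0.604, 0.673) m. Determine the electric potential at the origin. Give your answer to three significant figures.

Electric potential is a scalar, so the contributions from each charge add algebraically: V = Σ kqᵢ/rᵢ.
Distances from the field point to each charge: r₁ = 1.06 m, r₂ = 1.00 m, r₃ = 0.904 m.
V = k[(4.19×10⁻⁹)/(1.06) + (7.43×10⁻⁹)/(1.00) + (2.75×10⁻⁹)/(0.904)] = 130 V.

130 V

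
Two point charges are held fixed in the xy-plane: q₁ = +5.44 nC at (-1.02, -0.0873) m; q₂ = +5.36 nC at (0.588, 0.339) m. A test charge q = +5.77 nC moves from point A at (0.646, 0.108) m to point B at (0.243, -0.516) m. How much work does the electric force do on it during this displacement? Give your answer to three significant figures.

8.22×10⁻⁷ J

The work done by the electric force is W_field = −ΔU = −q(V_B − V_A) = q(V_A − V_B).
At A: distances to the source charges are 1.68 m, 0.238 m; V_A = Σ kqᵢ/rᵢ = 231 V.
At B: distances to the source charges are 1.33 m, 0.922 m; V_B = Σ kqᵢ/rᵢ = 88.9 V.
ΔV = V_B − V_A = -143 V.
W_field = −qΔV = −(5.77×10⁻⁹ C)(-143 V) = 8.22×10⁻⁷ J.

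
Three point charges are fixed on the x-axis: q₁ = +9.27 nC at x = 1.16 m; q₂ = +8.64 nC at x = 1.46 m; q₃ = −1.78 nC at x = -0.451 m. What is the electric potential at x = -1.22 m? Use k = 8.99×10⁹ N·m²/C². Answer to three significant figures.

43.2 V

The total potential is the scalar sum of each charge's contribution, V = Σ kqᵢ/rᵢ.
Distances from the field point to each charge: r₁ = 2.38 m, r₂ = 2.68 m, r₃ = 0.769 m.
V = k[(9.27×10⁻⁹)/(2.38) + (8.64×10⁻⁹)/(2.68) + (-1.78×10⁻⁹)/(0.769)] = 43.2 V.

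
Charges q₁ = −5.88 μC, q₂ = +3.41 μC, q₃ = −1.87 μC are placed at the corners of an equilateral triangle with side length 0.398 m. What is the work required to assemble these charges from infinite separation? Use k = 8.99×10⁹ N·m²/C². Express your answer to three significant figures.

-0.349 J

The work to assemble the configuration equals its total potential energy, U = Σ kqᵢqⱼ/rᵢⱼ over all pairs.
All three pair separations equal the side length, 0.398 m.
U = (-0.453) + (0.248) + (-0.144) = -0.349 J.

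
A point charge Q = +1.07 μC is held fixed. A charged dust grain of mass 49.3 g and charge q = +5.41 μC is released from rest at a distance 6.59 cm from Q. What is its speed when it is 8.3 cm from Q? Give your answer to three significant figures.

Only the electrostatic force acts, so mechanical energy is conserved: ½mv² = U₁ − U₂ = kQq(1/r₁ − 1/r₂).
U₁ − U₂ = (8.99×10⁹ N·m²/C²)(1.07×10⁻⁶ C)(5.41×10⁻⁶ C)(1/0.0659 − 1/0.0830) = 0.163 J.
v = √(2·0.163/0.0493) = 2.57 m/s.

2.57 m/s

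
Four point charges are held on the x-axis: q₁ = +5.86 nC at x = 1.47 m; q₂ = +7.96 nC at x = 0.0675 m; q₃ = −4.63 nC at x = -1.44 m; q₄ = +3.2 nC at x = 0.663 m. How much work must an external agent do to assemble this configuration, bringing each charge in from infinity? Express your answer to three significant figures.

5.25×10⁻⁷ J

The work to assemble the configuration equals its total potential energy, U = Σ kqᵢqⱼ/rᵢⱼ over all pairs.
Pair separations: r₁₂ = 1.40 m, r₁₃ = 2.91 m, r₁₄ = 0.807 m, r₂₃ = 1.51 m, r₂₄ = 0.596 m, r₃₄ = 2.10 m.
Summing all 6 pair terms gives U = 5.25×10⁻⁷ J.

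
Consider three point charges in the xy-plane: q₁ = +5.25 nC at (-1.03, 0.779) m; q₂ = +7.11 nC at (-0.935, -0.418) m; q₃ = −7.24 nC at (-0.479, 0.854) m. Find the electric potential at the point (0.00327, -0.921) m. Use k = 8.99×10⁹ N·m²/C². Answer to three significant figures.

48.4 V

Electric potential is a scalar, so the contributions from each charge add algebraically: V = Σ kqᵢ/rᵢ.
Distances from the field point to each charge: r₁ = 1.99 m, r₂ = 1.06 m, r₃ = 1.84 m.
V = k[(5.25×10⁻⁹)/(1.99) + (7.11×10⁻⁹)/(1.06) + (-7.24×10⁻⁹)/(1.84)] = 48.4 V.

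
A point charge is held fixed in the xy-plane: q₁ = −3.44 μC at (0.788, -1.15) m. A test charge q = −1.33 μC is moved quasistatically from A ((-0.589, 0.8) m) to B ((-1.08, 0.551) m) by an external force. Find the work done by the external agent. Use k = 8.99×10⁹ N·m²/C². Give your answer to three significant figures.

-9.50×10⁻⁴ J

For quasistatic motion the external work equals the change in potential energy: W_ext = qΔV = q(V_B − V_A).
At A: distance to the source charge is 2.39 m; V_A = kq₁/r = -1.30×10⁴ V.
At B: distance to the source charge is 2.53 m; V_B = kq₁/r = -1.22×10⁴ V.
ΔV = V_B − V_A = 714 V.
W_ext = qΔV = (-1.33×10⁻⁶ C)(714 V) = -9.50×10⁻⁴ J.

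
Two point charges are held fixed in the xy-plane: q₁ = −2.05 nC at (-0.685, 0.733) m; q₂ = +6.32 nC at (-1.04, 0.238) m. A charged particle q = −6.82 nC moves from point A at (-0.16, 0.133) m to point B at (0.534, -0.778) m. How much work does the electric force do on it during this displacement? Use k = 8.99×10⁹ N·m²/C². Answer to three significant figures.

The work done by the electric force is W_field = −ΔU = −q(V_B − V_A) = q(V_A − V_B).
At A: distances to the source charges are 0.797 m, 0.886 m; V_A = Σ kqᵢ/rᵢ = 41.0 V.
At B: distances to the source charges are 1.94 m, 1.87 m; V_B = Σ kqᵢ/rᵢ = 20.8 V.
ΔV = V_B − V_A = -20.2 V.
W_field = −qΔV = −(-6.82×10⁻⁹ C)(-20.2 V) = -1.37×10⁻⁷ J.

-1.37×10⁻⁷ J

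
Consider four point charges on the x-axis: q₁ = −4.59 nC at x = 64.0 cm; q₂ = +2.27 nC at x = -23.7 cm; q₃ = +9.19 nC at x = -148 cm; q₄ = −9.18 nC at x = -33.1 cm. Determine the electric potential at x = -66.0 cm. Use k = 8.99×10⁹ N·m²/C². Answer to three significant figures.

The total potential is the scalar sum of each charge's contribution, V = Σ kqᵢ/rᵢ.
Distances from the field point to each charge: r₁ = 1.30 m, r₂ = 0.423 m, r₃ = 0.820 m, r₄ = 0.329 m.
V = k[(-4.59×10⁻⁹)/(1.30) + (2.27×10⁻⁹)/(0.423) + (9.19×10⁻⁹)/(0.820) + (-9.18×10⁻⁹)/(0.329)] = -134 V.

-134 V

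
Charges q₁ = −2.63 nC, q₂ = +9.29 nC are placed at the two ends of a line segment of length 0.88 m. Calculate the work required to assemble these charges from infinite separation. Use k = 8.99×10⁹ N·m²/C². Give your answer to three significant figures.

The work to assemble the configuration equals its total potential energy, U = Σ kqᵢqⱼ/rᵢⱼ over all pairs.
The separation is r = 0.880 m.
U = (-2.50×10⁻⁷) = -2.50×10⁻⁷ J.

-2.50×10⁻⁷ J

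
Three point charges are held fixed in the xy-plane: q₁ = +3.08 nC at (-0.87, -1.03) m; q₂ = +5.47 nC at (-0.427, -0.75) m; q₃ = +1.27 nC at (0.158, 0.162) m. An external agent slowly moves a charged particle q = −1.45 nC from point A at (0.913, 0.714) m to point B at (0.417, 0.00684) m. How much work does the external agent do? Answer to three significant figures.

-7.23×10⁻⁸ J

For quasistatic motion the external work equals the change in potential energy: W_ext = qΔV = q(V_B − V_A).
At A: distances to the source charges are 2.49 m, 1.98 m, 0.935 m; V_A = Σ kqᵢ/rᵢ = 48.1 V.
At B: distances to the source charges are 1.65 m, 1.13 m, 0.302 m; V_B = Σ kqᵢ/rᵢ = 97.9 V.
ΔV = V_B − V_A = 49.9 V.
W_ext = qΔV = (-1.45×10⁻⁹ C)(49.9 V) = -7.23×10⁻⁸ J.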